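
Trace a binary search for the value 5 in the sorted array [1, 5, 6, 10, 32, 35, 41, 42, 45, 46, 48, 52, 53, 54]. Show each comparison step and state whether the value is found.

Binary search for 5 in [1, 5, 6, 10, 32, 35, 41, 42, 45, 46, 48, 52, 53, 54]:

lo=0, hi=13, mid=6, arr[mid]=41 -> 41 > 5, search left half
lo=0, hi=5, mid=2, arr[mid]=6 -> 6 > 5, search left half
lo=0, hi=1, mid=0, arr[mid]=1 -> 1 < 5, search right half
lo=1, hi=1, mid=1, arr[mid]=5 -> Found target at index 1!

Binary search finds 5 at index 1 after 4 comparisons. The search repeatedly halves the search space by comparing with the middle element.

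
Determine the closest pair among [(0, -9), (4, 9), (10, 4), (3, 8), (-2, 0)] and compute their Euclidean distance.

Computing all pairwise distances among 5 points:

d((0, -9), (4, 9)) = 18.4391
d((0, -9), (10, 4)) = 16.4012
d((0, -9), (3, 8)) = 17.2627
d((0, -9), (-2, 0)) = 9.2195
d((4, 9), (10, 4)) = 7.8102
d((4, 9), (3, 8)) = 1.4142 <-- minimum
d((4, 9), (-2, 0)) = 10.8167
d((10, 4), (3, 8)) = 8.0623
d((10, 4), (-2, 0)) = 12.6491
d((3, 8), (-2, 0)) = 9.434

Closest pair: (4, 9) and (3, 8) with distance 1.4142

The closest pair is (4, 9) and (3, 8) with Euclidean distance 1.4142. For 5 points, brute-force pairwise comparison is shown above. For large n, the divide-and-conquer algorithm (sort by x, recurse on halves, check the dividing strip) achieves O(n log n).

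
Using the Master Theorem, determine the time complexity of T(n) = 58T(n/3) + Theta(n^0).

Master Theorem for T(n) = 58T(n/3) + O(n^0):

a = 58, b = 3, c = 0
log_b(a) = log_3(58) = 3.6960

Case 1: c = 0 < log_3(58) = 3.6960
T(n) = O(n^(log_3 58))

For T(n) = 58T(n/3) + O(n^0): log_3(58) = 3.6960. This is Case 1 of the Master Theorem (c < log_b(a), work dominated by leaves), giving O(n^(log_3 58)).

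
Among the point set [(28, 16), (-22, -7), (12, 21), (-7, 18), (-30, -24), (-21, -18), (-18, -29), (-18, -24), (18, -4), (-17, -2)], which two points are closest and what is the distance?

Computing all pairwise distances among 10 points:

d((28, 16), (-22, -7)) = 55.0364
d((28, 16), (12, 21)) = 16.7631
d((28, 16), (-7, 18)) = 35.0571
d((28, 16), (-30, -24)) = 70.4557
d((28, 16), (-21, -18)) = 59.6406
d((28, 16), (-18, -29)) = 64.3506
d((28, 16), (-18, -24)) = 60.959
d((28, 16), (18, -4)) = 22.3607
d((28, 16), (-17, -2)) = 48.4665
d((-22, -7), (12, 21)) = 44.0454
d((-22, -7), (-7, 18)) = 29.1548
d((-22, -7), (-30, -24)) = 18.7883
d((-22, -7), (-21, -18)) = 11.0454
d((-22, -7), (-18, -29)) = 22.3607
d((-22, -7), (-18, -24)) = 17.4642
d((-22, -7), (18, -4)) = 40.1123
d((-22, -7), (-17, -2)) = 7.0711
d((12, 21), (-7, 18)) = 19.2354
d((12, 21), (-30, -24)) = 61.5549
d((12, 21), (-21, -18)) = 51.0882
d((12, 21), (-18, -29)) = 58.3095
d((12, 21), (-18, -24)) = 54.0833
d((12, 21), (18, -4)) = 25.7099
d((12, 21), (-17, -2)) = 37.0135
d((-7, 18), (-30, -24)) = 47.8853
d((-7, 18), (-21, -18)) = 38.6264
d((-7, 18), (-18, -29)) = 48.2701
d((-7, 18), (-18, -24)) = 43.4166
d((-7, 18), (18, -4)) = 33.3017
d((-7, 18), (-17, -2)) = 22.3607
d((-30, -24), (-21, -18)) = 10.8167
d((-30, -24), (-18, -29)) = 13.0
d((-30, -24), (-18, -24)) = 12.0
d((-30, -24), (18, -4)) = 52.0
d((-30, -24), (-17, -2)) = 25.5539
d((-21, -18), (-18, -29)) = 11.4018
d((-21, -18), (-18, -24)) = 6.7082
d((-21, -18), (18, -4)) = 41.4367
d((-21, -18), (-17, -2)) = 16.4924
d((-18, -29), (-18, -24)) = 5.0 <-- minimum
d((-18, -29), (18, -4)) = 43.8292
d((-18, -29), (-17, -2)) = 27.0185
d((-18, -24), (18, -4)) = 41.1825
d((-18, -24), (-17, -2)) = 22.0227
d((18, -4), (-17, -2)) = 35.0571

Closest pair: (-18, -29) and (-18, -24) with distance 5.0

The closest pair is (-18, -29) and (-18, -24) with Euclidean distance 5.0. For 10 points, brute-force pairwise comparison is shown above. For large n, the divide-and-conquer algorithm (sort by x, recurse on halves, check the dividing strip) achieves O(n log n).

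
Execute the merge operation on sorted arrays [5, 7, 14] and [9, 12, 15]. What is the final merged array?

Merging process:

Compare 5 vs 9: take 5 from left. Merged: [5]
Compare 7 vs 9: take 7 from left. Merged: [5, 7]
Compare 14 vs 9: take 9 from right. Merged: [5, 7, 9]
Compare 14 vs 12: take 12 from right. Merged: [5, 7, 9, 12]
Compare 14 vs 15: take 14 from left. Merged: [5, 7, 9, 12, 14]
Append remaining from right: [15]. Merged: [5, 7, 9, 12, 14, 15]

Final merged array: [5, 7, 9, 12, 14, 15]
Total comparisons: 5

The merged array is [5, 7, 9, 12, 14, 15], requiring 5 comparisons. The merge step runs in O(n) time where n is the total number of elements.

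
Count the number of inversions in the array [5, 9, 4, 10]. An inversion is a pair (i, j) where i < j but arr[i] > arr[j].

Finding inversions in [5, 9, 4, 10]:

(0, 2): arr[0]=5 > arr[2]=4
(1, 2): arr[1]=9 > arr[2]=4

Total inversions: 2

The array has 2 inversion(s): (0,2), (1,2). Each pair (i,j) satisfies i < j and arr[i] > arr[j].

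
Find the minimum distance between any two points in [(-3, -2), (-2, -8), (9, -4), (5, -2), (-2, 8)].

Computing all pairwise distances among 5 points:

d((-3, -2), (-2, -8)) = 6.0828
d((-3, -2), (9, -4)) = 12.1655
d((-3, -2), (5, -2)) = 8.0
d((-3, -2), (-2, 8)) = 10.0499
d((-2, -8), (9, -4)) = 11.7047
d((-2, -8), (5, -2)) = 9.2195
d((-2, -8), (-2, 8)) = 16.0
d((9, -4), (5, -2)) = 4.4721 <-- minimum
d((9, -4), (-2, 8)) = 16.2788
d((5, -2), (-2, 8)) = 12.2066

Closest pair: (9, -4) and (5, -2) with distance 4.4721

The closest pair is (9, -4) and (5, -2) with Euclidean distance 4.4721. For 5 points, brute-force pairwise comparison is shown above. For large n, the divide-and-conquer algorithm (sort by x, recurse on halves, check the dividing strip) achieves O(n log n).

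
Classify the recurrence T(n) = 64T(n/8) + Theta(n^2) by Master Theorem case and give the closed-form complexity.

Master Theorem for T(n) = 64T(n/8) + O(n^2):

a = 64, b = 8, c = 2
log_b(a) = log_8(64) = 2.0000

Case 2: c = 2 = log_8(64) = 2.0000
T(n) = O(n^2 log n) = O(n^2 log n)

For T(n) = 64T(n/8) + O(n^2): log_8(64) = 2.0000. This is Case 2 of the Master Theorem (c = log_b(a), equal work at all levels), giving O(n^2 log n).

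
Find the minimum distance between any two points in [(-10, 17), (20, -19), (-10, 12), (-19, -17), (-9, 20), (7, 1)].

Computing all pairwise distances among 6 points:

d((-10, 17), (20, -19)) = 46.8615
d((-10, 17), (-10, 12)) = 5.0
d((-10, 17), (-19, -17)) = 35.171
d((-10, 17), (-9, 20)) = 3.1623 <-- minimum
d((-10, 17), (7, 1)) = 23.3452
d((20, -19), (-10, 12)) = 43.1393
d((20, -19), (-19, -17)) = 39.0512
d((20, -19), (-9, 20)) = 48.6004
d((20, -19), (7, 1)) = 23.8537
d((-10, 12), (-19, -17)) = 30.3645
d((-10, 12), (-9, 20)) = 8.0623
d((-10, 12), (7, 1)) = 20.2485
d((-19, -17), (-9, 20)) = 38.3275
d((-19, -17), (7, 1)) = 31.6228
d((-9, 20), (7, 1)) = 24.8395

Closest pair: (-10, 17) and (-9, 20) with distance 3.1623

The closest pair is (-10, 17) and (-9, 20) with Euclidean distance 3.1623. For 6 points, brute-force pairwise comparison is shown above. For large n, the divide-and-conquer algorithm (sort by x, recurse on halves, check the dividing strip) achieves O(n log n).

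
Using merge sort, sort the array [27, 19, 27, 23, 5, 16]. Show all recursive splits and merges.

Merge sort trace:

Split: [27, 19, 27, 23, 5, 16] -> [27, 19, 27] and [23, 5, 16]
  Split: [27, 19, 27] -> [27] and [19, 27]
    Split: [19, 27] -> [19] and [27]
    Merge: [19] + [27] -> [19, 27]
  Merge: [27] + [19, 27] -> [19, 27, 27]
  Split: [23, 5, 16] -> [23] and [5, 16]
    Split: [5, 16] -> [5] and [16]
    Merge: [5] + [16] -> [5, 16]
  Merge: [23] + [5, 16] -> [5, 16, 23]
Merge: [19, 27, 27] + [5, 16, 23] -> [5, 16, 19, 23, 27, 27]

Final sorted array: [5, 16, 19, 23, 27, 27]

The merge sort proceeds by recursively splitting the array and merging sorted halves.
After all merges, the sorted array is [5, 16, 19, 23, 27, 27].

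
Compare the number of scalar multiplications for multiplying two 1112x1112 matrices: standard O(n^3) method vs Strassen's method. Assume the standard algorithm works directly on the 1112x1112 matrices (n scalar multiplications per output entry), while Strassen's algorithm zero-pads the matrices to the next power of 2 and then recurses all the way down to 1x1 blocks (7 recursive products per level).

Matrix multiplication for 1112x1112 matrices:

Strassen's algorithm requires power-of-2 dimensions. Pad 1112x1112 to 2048x2048 (next power of 2).

Standard algorithm: 1112^3 = 1375036928 multiplications
Strassen's algorithm: 7^(log2(2048)) = 7^11 = 1977326743 multiplications
Difference: 1375036928 - 1977326743 = -602289815 (Strassen uses MORE here due to padding overhead — for small or just-over-power-of-2 n, padding can outweigh the per-level savings)

Standard: 1375036928 multiplications (1112^3). Strassen: 1977326743 multiplications (7^11, after padding to 2048x2048). Strassen reduces 8 recursive multiplications to 7 at each level.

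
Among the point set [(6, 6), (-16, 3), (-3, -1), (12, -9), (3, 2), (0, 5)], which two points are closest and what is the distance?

Computing all pairwise distances among 6 points:

d((6, 6), (-16, 3)) = 22.2036
d((6, 6), (-3, -1)) = 11.4018
d((6, 6), (12, -9)) = 16.1555
d((6, 6), (3, 2)) = 5.0
d((6, 6), (0, 5)) = 6.0828
d((-16, 3), (-3, -1)) = 13.6015
d((-16, 3), (12, -9)) = 30.4631
d((-16, 3), (3, 2)) = 19.0263
d((-16, 3), (0, 5)) = 16.1245
d((-3, -1), (12, -9)) = 17.0
d((-3, -1), (3, 2)) = 6.7082
d((-3, -1), (0, 5)) = 6.7082
d((12, -9), (3, 2)) = 14.2127
d((12, -9), (0, 5)) = 18.4391
d((3, 2), (0, 5)) = 4.2426 <-- minimum

Closest pair: (3, 2) and (0, 5) with distance 4.2426

The closest pair is (3, 2) and (0, 5) with Euclidean distance 4.2426. For 6 points, brute-force pairwise comparison is shown above. For large n, the divide-and-conquer algorithm (sort by x, recurse on halves, check the dividing strip) achieves O(n log n).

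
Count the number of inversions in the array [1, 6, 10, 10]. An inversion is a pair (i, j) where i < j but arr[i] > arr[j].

Finding inversions in [1, 6, 10, 10]:


Total inversions: 0

The array has 0 inversions. It is already sorted.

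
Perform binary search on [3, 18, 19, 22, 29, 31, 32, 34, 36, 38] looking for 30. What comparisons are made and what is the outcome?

Binary search for 30 in [3, 18, 19, 22, 29, 31, 32, 34, 36, 38]:

lo=0, hi=9, mid=4, arr[mid]=29 -> 29 < 30, search right half
lo=5, hi=9, mid=7, arr[mid]=34 -> 34 > 30, search left half
lo=5, hi=6, mid=5, arr[mid]=31 -> 31 > 30, search left half
lo=5 > hi=4, target 30 not found

Binary search determines that 30 is not in the array after 3 comparisons. The search space was exhausted without finding the target.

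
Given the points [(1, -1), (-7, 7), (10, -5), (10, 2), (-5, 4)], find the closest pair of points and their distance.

Computing all pairwise distances among 5 points:

d((1, -1), (-7, 7)) = 11.3137
d((1, -1), (10, -5)) = 9.8489
d((1, -1), (10, 2)) = 9.4868
d((1, -1), (-5, 4)) = 7.8102
d((-7, 7), (10, -5)) = 20.8087
d((-7, 7), (10, 2)) = 17.72
d((-7, 7), (-5, 4)) = 3.6056 <-- minimum
d((10, -5), (10, 2)) = 7.0
d((10, -5), (-5, 4)) = 17.4929
d((10, 2), (-5, 4)) = 15.1327

Closest pair: (-7, 7) and (-5, 4) with distance 3.6056

The closest pair is (-7, 7) and (-5, 4) with Euclidean distance 3.6056. For 5 points, brute-force pairwise comparison is shown above. For large n, the divide-and-conquer algorithm (sort by x, recurse on halves, check the dividing strip) achieves O(n log n).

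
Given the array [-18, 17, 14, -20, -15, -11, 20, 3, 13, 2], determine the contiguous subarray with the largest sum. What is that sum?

Using Kadane's algorithm on [-18, 17, 14, -20, -15, -11, 20, 3, 13, 2]:

Scanning through the array:
Position 1 (value 17): max_ending_here = 17, max_so_far = 17
Position 2 (value 14): max_ending_here = 31, max_so_far = 31
Position 3 (value -20): max_ending_here = 11, max_so_far = 31
Position 4 (value -15): max_ending_here = -4, max_so_far = 31
Position 5 (value -11): max_ending_here = -11, max_so_far = 31
Position 6 (value 20): max_ending_here = 20, max_so_far = 31
Position 7 (value 3): max_ending_here = 23, max_so_far = 31
Position 8 (value 13): max_ending_here = 36, max_so_far = 36
Position 9 (value 2): max_ending_here = 38, max_so_far = 38

Maximum subarray: [20, 3, 13, 2]
Maximum sum: 38

The maximum subarray is [20, 3, 13, 2] with sum 38. This subarray runs from index 6 to index 9.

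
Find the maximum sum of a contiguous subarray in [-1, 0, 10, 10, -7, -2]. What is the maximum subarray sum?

Using Kadane's algorithm on [-1, 0, 10, 10, -7, -2]:

Scanning through the array:
Position 1 (value 0): max_ending_here = 0, max_so_far = 0
Position 2 (value 10): max_ending_here = 10, max_so_far = 10
Position 3 (value 10): max_ending_here = 20, max_so_far = 20
Position 4 (value -7): max_ending_here = 13, max_so_far = 20
Position 5 (value -2): max_ending_here = 11, max_so_far = 20

Maximum subarray: [0, 10, 10]
Maximum sum: 20

The maximum subarray is [0, 10, 10] with sum 20. This subarray runs from index 1 to index 3.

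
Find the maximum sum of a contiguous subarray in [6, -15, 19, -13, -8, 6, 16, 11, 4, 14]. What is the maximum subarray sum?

Using Kadane's algorithm on [6, -15, 19, -13, -8, 6, 16, 11, 4, 14]:

Scanning through the array:
Position 1 (value -15): max_ending_here = -9, max_so_far = 6
Position 2 (value 19): max_ending_here = 19, max_so_far = 19
Position 3 (value -13): max_ending_here = 6, max_so_far = 19
Position 4 (value -8): max_ending_here = -2, max_so_far = 19
Position 5 (value 6): max_ending_here = 6, max_so_far = 19
Position 6 (value 16): max_ending_here = 22, max_so_far = 22
Position 7 (value 11): max_ending_here = 33, max_so_far = 33
Position 8 (value 4): max_ending_here = 37, max_so_far = 37
Position 9 (value 14): max_ending_here = 51, max_so_far = 51

Maximum subarray: [6, 16, 11, 4, 14]
Maximum sum: 51

The maximum subarray is [6, 16, 11, 4, 14] with sum 51. This subarray runs from index 5 to index 9.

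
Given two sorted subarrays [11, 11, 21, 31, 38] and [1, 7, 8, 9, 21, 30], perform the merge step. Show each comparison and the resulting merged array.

Merging process:

Compare 11 vs 1: take 1 from right. Merged: [1]
Compare 11 vs 7: take 7 from right. Merged: [1, 7]
Compare 11 vs 8: take 8 from right. Merged: [1, 7, 8]
Compare 11 vs 9: take 9 from right. Merged: [1, 7, 8, 9]
Compare 11 vs 21: take 11 from left. Merged: [1, 7, 8, 9, 11]
Compare 11 vs 21: take 11 from left. Merged: [1, 7, 8, 9, 11, 11]
Compare 21 vs 21: take 21 from left. Merged: [1, 7, 8, 9, 11, 11, 21]
Compare 31 vs 21: take 21 from right. Merged: [1, 7, 8, 9, 11, 11, 21, 21]
Compare 31 vs 30: take 30 from right. Merged: [1, 7, 8, 9, 11, 11, 21, 21, 30]
Append remaining from left: [31, 38]. Merged: [1, 7, 8, 9, 11, 11, 21, 21, 30, 31, 38]

Final merged array: [1, 7, 8, 9, 11, 11, 21, 21, 30, 31, 38]
Total comparisons: 9

The merged array is [1, 7, 8, 9, 11, 11, 21, 21, 30, 31, 38], requiring 9 comparisons. The merge step runs in O(n) time where n is the total number of elements.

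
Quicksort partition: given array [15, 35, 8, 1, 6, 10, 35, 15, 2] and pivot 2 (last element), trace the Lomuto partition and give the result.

Lomuto partition with pivot = 2:

Initial array: [15, 35, 8, 1, 6, 10, 35, 15, 2]

arr[0]=15 > 2: no swap
arr[1]=35 > 2: no swap
arr[2]=8 > 2: no swap
arr[3]=1 <= 2: swap with position 0, array becomes [1, 35, 8, 15, 6, 10, 35, 15, 2]
arr[4]=6 > 2: no swap
arr[5]=10 > 2: no swap
arr[6]=35 > 2: no swap
arr[7]=15 > 2: no swap

Place pivot at position 1: [1, 2, 8, 15, 6, 10, 35, 15, 35]
Pivot position: 1

After partitioning with pivot 2, the array becomes [1, 2, 8, 15, 6, 10, 35, 15, 35]. The pivot is placed at index 1. All elements to the left of the pivot are <= 2, and all elements to the right are > 2.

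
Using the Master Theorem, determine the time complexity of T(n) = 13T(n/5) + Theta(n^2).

Master Theorem for T(n) = 13T(n/5) + O(n^2):

a = 13, b = 5, c = 2
log_b(a) = log_5(13) = 1.5937

Case 3: c = 2 > log_5(13) = 1.5937
T(n) = O(n^2) = O(n^2)

For T(n) = 13T(n/5) + O(n^2): log_5(13) = 1.5937. This is Case 3 of the Master Theorem (c > log_b(a), work dominated by root), giving O(n^2).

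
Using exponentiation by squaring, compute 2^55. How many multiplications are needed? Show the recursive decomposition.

Computing 2^55 by squaring (build up from 2^1; each line after the first costs one multiplication):

2^1 = 2
2^2 = (2^1)^2 = 2^2 = 4
2^3 = 2 * 2^2 = 2 * 4 = 8
2^6 = (2^3)^2 = 8^2 = 64
2^12 = (2^6)^2 = 64^2 = 4096
2^13 = 2 * 2^12 = 2 * 4096 = 8192
2^26 = (2^13)^2 = 8192^2 = 67108864
2^27 = 2 * 2^26 = 2 * 67108864 = 134217728
2^54 = (2^27)^2 = 134217728^2 = 18014398509481984
2^55 = 2 * 2^54 = 2 * 18014398509481984 = 36028797018963968

Result: 36028797018963968
Multiplications needed: 9 (9 lines after 2^1)

2^55 = 36028797018963968. Using exponentiation by squaring, this requires 9 multiplications. The key idea: if the exponent is even, square the half-power; if odd, multiply by the base once.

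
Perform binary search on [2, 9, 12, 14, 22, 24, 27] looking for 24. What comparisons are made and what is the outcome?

Binary search for 24 in [2, 9, 12, 14, 22, 24, 27]:

lo=0, hi=6, mid=3, arr[mid]=14 -> 14 < 24, search right half
lo=4, hi=6, mid=5, arr[mid]=24 -> Found target at index 5!

Binary search finds 24 at index 5 after 2 comparisons. The search repeatedly halves the search space by comparing with the middle element.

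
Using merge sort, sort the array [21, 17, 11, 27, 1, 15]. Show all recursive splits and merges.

Merge sort trace:

Split: [21, 17, 11, 27, 1, 15] -> [21, 17, 11] and [27, 1, 15]
  Split: [21, 17, 11] -> [21] and [17, 11]
    Split: [17, 11] -> [17] and [11]
    Merge: [17] + [11] -> [11, 17]
  Merge: [21] + [11, 17] -> [11, 17, 21]
  Split: [27, 1, 15] -> [27] and [1, 15]
    Split: [1, 15] -> [1] and [15]
    Merge: [1] + [15] -> [1, 15]
  Merge: [27] + [1, 15] -> [1, 15, 27]
Merge: [11, 17, 21] + [1, 15, 27] -> [1, 11, 15, 17, 21, 27]

Final sorted array: [1, 11, 15, 17, 21, 27]

The merge sort proceeds by recursively splitting the array and merging sorted halves.
After all merges, the sorted array is [1, 11, 15, 17, 21, 27].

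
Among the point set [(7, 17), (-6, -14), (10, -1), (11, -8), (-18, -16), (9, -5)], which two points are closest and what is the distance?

Computing all pairwise distances among 6 points:

d((7, 17), (-6, -14)) = 33.6155
d((7, 17), (10, -1)) = 18.2483
d((7, 17), (11, -8)) = 25.318
d((7, 17), (-18, -16)) = 41.4005
d((7, 17), (9, -5)) = 22.0907
d((-6, -14), (10, -1)) = 20.6155
d((-6, -14), (11, -8)) = 18.0278
d((-6, -14), (-18, -16)) = 12.1655
d((-6, -14), (9, -5)) = 17.4929
d((10, -1), (11, -8)) = 7.0711
d((10, -1), (-18, -16)) = 31.7648
d((10, -1), (9, -5)) = 4.1231
d((11, -8), (-18, -16)) = 30.0832
d((11, -8), (9, -5)) = 3.6056 <-- minimum
d((-18, -16), (9, -5)) = 29.1548

Closest pair: (11, -8) and (9, -5) with distance 3.6056

The closest pair is (11, -8) and (9, -5) with Euclidean distance 3.6056. For 6 points, brute-force pairwise comparison is shown above. For large n, the divide-and-conquer algorithm (sort by x, recurse on halves, check the dividing strip) achieves O(n log n).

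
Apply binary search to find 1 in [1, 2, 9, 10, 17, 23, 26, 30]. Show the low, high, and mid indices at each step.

Binary search for 1 in [1, 2, 9, 10, 17, 23, 26, 30]:

lo=0, hi=7, mid=3, arr[mid]=10 -> 10 > 1, search left half
lo=0, hi=2, mid=1, arr[mid]=2 -> 2 > 1, search left half
lo=0, hi=0, mid=0, arr[mid]=1 -> Found target at index 0!

Binary search finds 1 at index 0 after 3 comparisons. The search repeatedly halves the search space by comparing with the middle element.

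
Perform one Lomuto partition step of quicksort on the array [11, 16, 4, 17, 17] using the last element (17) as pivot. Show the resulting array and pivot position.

Lomuto partition with pivot = 17:

Initial array: [11, 16, 4, 17, 17]

arr[0]=11 <= 17: swap with position 0, array becomes [11, 16, 4, 17, 17]
arr[1]=16 <= 17: swap with position 1, array becomes [11, 16, 4, 17, 17]
arr[2]=4 <= 17: swap with position 2, array becomes [11, 16, 4, 17, 17]
arr[3]=17 <= 17: swap with position 3, array becomes [11, 16, 4, 17, 17]

Place pivot at position 4: [11, 16, 4, 17, 17]
Pivot position: 4

After partitioning with pivot 17, the array becomes [11, 16, 4, 17, 17]. The pivot is placed at index 4. All elements to the left of the pivot are <= 17, and all elements to the right are > 17.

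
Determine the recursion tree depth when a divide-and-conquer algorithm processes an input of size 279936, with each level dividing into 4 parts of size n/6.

For divide and conquer with division factor 6:

Problem sizes at each level:
Level 0: 279936
Level 1: 46656
Level 2: 7776
Level 3: 1296
Level 4: 216
Level 5: 36
Level 6: 6
Level 7: 1

The root is level 0 and the size-1 base case is level 7 (the tree spans levels 0 through 7, i.e. 8 levels counting the root), so the depth is the number of divisions: log_6(279936) = 7

The recursion tree depth is log_6(279936) = 7. At each level, the problem size is divided by 6, so it takes 7 divisions to reduce to a base case of size 1. The algorithm makes 4 recursive calls at each level.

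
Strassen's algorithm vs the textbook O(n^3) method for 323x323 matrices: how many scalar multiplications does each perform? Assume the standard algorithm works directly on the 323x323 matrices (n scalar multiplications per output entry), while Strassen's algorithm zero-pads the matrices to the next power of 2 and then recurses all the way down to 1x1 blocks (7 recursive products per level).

Matrix multiplication for 323x323 matrices:

Strassen's algorithm requires power-of-2 dimensions. Pad 323x323 to 512x512 (next power of 2).

Standard algorithm: 323^3 = 33698267 multiplications
Strassen's algorithm: 7^(log2(512)) = 7^9 = 40353607 multiplications
Difference: 33698267 - 40353607 = -6655340 (Strassen uses MORE here due to padding overhead — for small or just-over-power-of-2 n, padding can outweigh the per-level savings)

Standard: 33698267 multiplications (323^3). Strassen: 40353607 multiplications (7^9, after padding to 512x512). Strassen reduces 8 recursive multiplications to 7 at each level.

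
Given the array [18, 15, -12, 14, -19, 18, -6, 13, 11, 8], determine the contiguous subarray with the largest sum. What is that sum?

Using Kadane's algorithm on [18, 15, -12, 14, -19, 18, -6, 13, 11, 8]:

Scanning through the array:
Position 1 (value 15): max_ending_here = 33, max_so_far = 33
Position 2 (value -12): max_ending_here = 21, max_so_far = 33
Position 3 (value 14): max_ending_here = 35, max_so_far = 35
Position 4 (value -19): max_ending_here = 16, max_so_far = 35
Position 5 (value 18): max_ending_here = 34, max_so_far = 35
Position 6 (value -6): max_ending_here = 28, max_so_far = 35
Position 7 (value 13): max_ending_here = 41, max_so_far = 41
Position 8 (value 11): max_ending_here = 52, max_so_far = 52
Position 9 (value 8): max_ending_here = 60, max_so_far = 60

Maximum subarray: [18, 15, -12, 14, -19, 18, -6, 13, 11, 8]
Maximum sum: 60

The maximum subarray is [18, 15, -12, 14, -19, 18, -6, 13, 11, 8] with sum 60. This subarray runs from index 0 to index 9.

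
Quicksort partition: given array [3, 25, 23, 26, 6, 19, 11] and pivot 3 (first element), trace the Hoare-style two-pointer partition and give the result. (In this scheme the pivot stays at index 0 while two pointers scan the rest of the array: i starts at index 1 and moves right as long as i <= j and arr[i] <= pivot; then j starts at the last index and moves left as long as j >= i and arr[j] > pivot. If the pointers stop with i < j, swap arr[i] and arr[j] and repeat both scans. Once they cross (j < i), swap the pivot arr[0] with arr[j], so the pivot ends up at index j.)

Hoare-style two-pointer partition with pivot = 3:

Initial array: [3, 25, 23, 26, 6, 19, 11]

Pointers start at i = 1, j = 6.
i ends at 1, j ends at 0: the pointers have crossed (j < i), so scanning stops.

j = 0, so swapping arr[0] with arr[j] leaves the pivot at position 0: [3, 25, 23, 26, 6, 19, 11]
Pivot position: 0

After partitioning with pivot 3, the array becomes [3, 25, 23, 26, 6, 19, 11]. The pivot is placed at index 0. All elements to the left of the pivot are <= 3, and all elements to the right are > 3.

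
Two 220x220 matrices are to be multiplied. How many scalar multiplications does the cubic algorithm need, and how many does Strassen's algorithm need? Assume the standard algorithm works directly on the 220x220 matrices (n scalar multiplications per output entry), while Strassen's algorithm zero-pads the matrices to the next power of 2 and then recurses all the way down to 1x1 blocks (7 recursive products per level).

Matrix multiplication for 220x220 matrices:

Strassen's algorithm requires power-of-2 dimensions. Pad 220x220 to 256x256 (next power of 2).

Standard algorithm: 220^3 = 10648000 multiplications
Strassen's algorithm: 7^(log2(256)) = 7^8 = 5764801 multiplications
Savings: 10648000 - 5764801 = 4883199 multiplications

Standard: 10648000 multiplications (220^3). Strassen: 5764801 multiplications (7^8, after padding to 256x256). Strassen reduces 8 recursive multiplications to 7 at each level.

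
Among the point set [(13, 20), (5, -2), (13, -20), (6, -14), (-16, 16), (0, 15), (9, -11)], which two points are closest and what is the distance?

Computing all pairwise distances among 7 points:

d((13, 20), (5, -2)) = 23.4094
d((13, 20), (13, -20)) = 40.0
d((13, 20), (6, -14)) = 34.7131
d((13, 20), (-16, 16)) = 29.2746
d((13, 20), (0, 15)) = 13.9284
d((13, 20), (9, -11)) = 31.257
d((5, -2), (13, -20)) = 19.6977
d((5, -2), (6, -14)) = 12.0416
d((5, -2), (-16, 16)) = 27.6586
d((5, -2), (0, 15)) = 17.72
d((5, -2), (9, -11)) = 9.8489
d((13, -20), (6, -14)) = 9.2195
d((13, -20), (-16, 16)) = 46.2277
d((13, -20), (0, 15)) = 37.3363
d((13, -20), (9, -11)) = 9.8489
d((6, -14), (-16, 16)) = 37.2022
d((6, -14), (0, 15)) = 29.6142
d((6, -14), (9, -11)) = 4.2426 <-- minimum
d((-16, 16), (0, 15)) = 16.0312
d((-16, 16), (9, -11)) = 36.7967
d((0, 15), (9, -11)) = 27.5136

Closest pair: (6, -14) and (9, -11) with distance 4.2426

The closest pair is (6, -14) and (9, -11) with Euclidean distance 4.2426. For 7 points, brute-force pairwise comparison is shown above. For large n, the divide-and-conquer algorithm (sort by x, recurse on halves, check the dividing strip) achieves O(n log n).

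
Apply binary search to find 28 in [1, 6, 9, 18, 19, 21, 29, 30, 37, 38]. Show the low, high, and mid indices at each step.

Binary search for 28 in [1, 6, 9, 18, 19, 21, 29, 30, 37, 38]:

lo=0, hi=9, mid=4, arr[mid]=19 -> 19 < 28, search right half
lo=5, hi=9, mid=7, arr[mid]=30 -> 30 > 28, search left half
lo=5, hi=6, mid=5, arr[mid]=21 -> 21 < 28, search right half
lo=6, hi=6, mid=6, arr[mid]=29 -> 29 > 28, search left half
lo=6 > hi=5, target 28 not found

Binary search determines that 28 is not in the array after 4 comparisons. The search space was exhausted without finding the target.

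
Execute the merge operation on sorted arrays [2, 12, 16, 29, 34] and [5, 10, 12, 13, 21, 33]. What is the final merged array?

Merging process:

Compare 2 vs 5: take 2 from left. Merged: [2]
Compare 12 vs 5: take 5 from right. Merged: [2, 5]
Compare 12 vs 10: take 10 from right. Merged: [2, 5, 10]
Compare 12 vs 12: take 12 from left. Merged: [2, 5, 10, 12]
Compare 16 vs 12: take 12 from right. Merged: [2, 5, 10, 12, 12]
Compare 16 vs 13: take 13 from right. Merged: [2, 5, 10, 12, 12, 13]
Compare 16 vs 21: take 16 from left. Merged: [2, 5, 10, 12, 12, 13, 16]
Compare 29 vs 21: take 21 from right. Merged: [2, 5, 10, 12, 12, 13, 16, 21]
Compare 29 vs 33: take 29 from left. Merged: [2, 5, 10, 12, 12, 13, 16, 21, 29]
Compare 34 vs 33: take 33 from right. Merged: [2, 5, 10, 12, 12, 13, 16, 21, 29, 33]
Append remaining from left: [34]. Merged: [2, 5, 10, 12, 12, 13, 16, 21, 29, 33, 34]

Final merged array: [2, 5, 10, 12, 12, 13, 16, 21, 29, 33, 34]
Total comparisons: 10

The merged array is [2, 5, 10, 12, 12, 13, 16, 21, 29, 33, 34], requiring 10 comparisons. The merge step runs in O(n) time where n is the total number of elements.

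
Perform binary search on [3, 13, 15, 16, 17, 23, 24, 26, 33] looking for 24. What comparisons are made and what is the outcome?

Binary search for 24 in [3, 13, 15, 16, 17, 23, 24, 26, 33]:

lo=0, hi=8, mid=4, arr[mid]=17 -> 17 < 24, search right half
lo=5, hi=8, mid=6, arr[mid]=24 -> Found target at index 6!

Binary search finds 24 at index 6 after 2 comparisons. The search repeatedly halves the search space by comparing with the middle element.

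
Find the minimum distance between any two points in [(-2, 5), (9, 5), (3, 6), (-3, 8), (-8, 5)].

Computing all pairwise distances among 5 points:

d((-2, 5), (9, 5)) = 11.0
d((-2, 5), (3, 6)) = 5.099
d((-2, 5), (-3, 8)) = 3.1623 <-- minimum
d((-2, 5), (-8, 5)) = 6.0
d((9, 5), (3, 6)) = 6.0828
d((9, 5), (-3, 8)) = 12.3693
d((9, 5), (-8, 5)) = 17.0
d((3, 6), (-3, 8)) = 6.3246
d((3, 6), (-8, 5)) = 11.0454
d((-3, 8), (-8, 5)) = 5.831

Closest pair: (-2, 5) and (-3, 8) with distance 3.1623

The closest pair is (-2, 5) and (-3, 8) with Euclidean distance 3.1623. For 5 points, brute-force pairwise comparison is shown above. For large n, the divide-and-conquer algorithm (sort by x, recurse on halves, check the dividing strip) achieves O(n log n).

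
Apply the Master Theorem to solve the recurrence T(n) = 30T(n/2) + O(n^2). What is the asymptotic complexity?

Master Theorem for T(n) = 30T(n/2) + O(n^2):

a = 30, b = 2, c = 2
log_b(a) = log_2(30) = 4.9069

Case 1: c = 2 < log_2(30) = 4.9069
T(n) = O(n^(log_2 30))

For T(n) = 30T(n/2) + O(n^2): log_2(30) = 4.9069. This is Case 1 of the Master Theorem (c < log_b(a), work dominated by leaves), giving O(n^(log_2 30)).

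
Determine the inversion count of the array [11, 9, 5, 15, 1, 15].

Finding inversions in [11, 9, 5, 15, 1, 15]:

(0, 1): arr[0]=11 > arr[1]=9
(0, 2): arr[0]=11 > arr[2]=5
(0, 4): arr[0]=11 > arr[4]=1
(1, 2): arr[1]=9 > arr[2]=5
(1, 4): arr[1]=9 > arr[4]=1
(2, 4): arr[2]=5 > arr[4]=1
(3, 4): arr[3]=15 > arr[4]=1

Total inversions: 7

The array has 7 inversion(s): (0,1), (0,2), (0,4), (1,2), (1,4), (2,4), (3,4). Each pair (i,j) satisfies i < j and arr[i] > arr[j].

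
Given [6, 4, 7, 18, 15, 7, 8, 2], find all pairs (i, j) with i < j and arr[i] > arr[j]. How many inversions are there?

Finding inversions in [6, 4, 7, 18, 15, 7, 8, 2]:

(0, 1): arr[0]=6 > arr[1]=4
(0, 7): arr[0]=6 > arr[7]=2
(1, 7): arr[1]=4 > arr[7]=2
(2, 7): arr[2]=7 > arr[7]=2
(3, 4): arr[3]=18 > arr[4]=15
(3, 5): arr[3]=18 > arr[5]=7
(3, 6): arr[3]=18 > arr[6]=8
(3, 7): arr[3]=18 > arr[7]=2
(4, 5): arr[4]=15 > arr[5]=7
(4, 6): arr[4]=15 > arr[6]=8
(4, 7): arr[4]=15 > arr[7]=2
(5, 7): arr[5]=7 > arr[7]=2
(6, 7): arr[6]=8 > arr[7]=2

Total inversions: 13

The array has 13 inversion(s): (0,1), (0,7), (1,7), (2,7), (3,4), (3,5), (3,6), (3,7), (4,5), (4,6), (4,7), (5,7), (6,7). Each pair (i,j) satisfies i < j and arr[i] > arr[j].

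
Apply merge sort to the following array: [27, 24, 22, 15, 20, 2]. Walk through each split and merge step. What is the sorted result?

Merge sort trace:

Split: [27, 24, 22, 15, 20, 2] -> [27, 24, 22] and [15, 20, 2]
  Split: [27, 24, 22] -> [27] and [24, 22]
    Split: [24, 22] -> [24] and [22]
    Merge: [24] + [22] -> [22, 24]
  Merge: [27] + [22, 24] -> [22, 24, 27]
  Split: [15, 20, 2] -> [15] and [20, 2]
    Split: [20, 2] -> [20] and [2]
    Merge: [20] + [2] -> [2, 20]
  Merge: [15] + [2, 20] -> [2, 15, 20]
Merge: [22, 24, 27] + [2, 15, 20] -> [2, 15, 20, 22, 24, 27]

Final sorted array: [2, 15, 20, 22, 24, 27]

The merge sort proceeds by recursively splitting the array and merging sorted halves.
After all merges, the sorted array is [2, 15, 20, 22, 24, 27].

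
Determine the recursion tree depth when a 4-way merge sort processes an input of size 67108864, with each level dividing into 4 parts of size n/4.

For divide and conquer with division factor 4:

Problem sizes at each level:
Level 0: 67108864
Level 1: 16777216
Level 2: 4194304
Level 3: 1048576
Level 4: 262144
Level 5: 65536
Level 6: 16384
Level 7: 4096
Level 8: 1024
Level 9: 256
Level 10: 64
Level 11: 16
Level 12: 4
Level 13: 1

The root is level 0 and the size-1 base case is level 13 (the tree spans levels 0 through 13, i.e. 14 levels counting the root), so the depth is the number of divisions: log_4(67108864) = 13

The recursion tree depth is log_4(67108864) = 13. At each level, the problem size is divided by 4, so it takes 13 divisions to reduce to a base case of size 1. The algorithm makes 4 recursive calls at each level.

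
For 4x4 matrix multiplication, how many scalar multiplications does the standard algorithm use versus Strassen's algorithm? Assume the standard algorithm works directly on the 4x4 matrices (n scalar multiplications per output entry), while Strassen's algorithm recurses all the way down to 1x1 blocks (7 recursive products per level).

Matrix multiplication for 4x4 matrices:

Standard algorithm: 4^3 = 64 multiplications
Strassen's algorithm: 7^(log2(4)) = 7^2 = 49 multiplications
Savings: 64 - 49 = 15 multiplications

Standard: 64 multiplications (4^3). Strassen: 49 multiplications (7^2). Strassen reduces 8 recursive multiplications to 7 at each level.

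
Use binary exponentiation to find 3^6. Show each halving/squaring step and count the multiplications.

Computing 3^6 by squaring (build up from 3^1; each line after the first costs one multiplication):

3^1 = 3
3^2 = (3^1)^2 = 3^2 = 9
3^3 = 3 * 3^2 = 3 * 9 = 27
3^6 = (3^3)^2 = 27^2 = 729

Result: 729
Multiplications needed: 3 (3 lines after 3^1)

3^6 = 729. Using exponentiation by squaring, this requires 3 multiplications. The key idea: if the exponent is even, square the half-power; if odd, multiply by the base once.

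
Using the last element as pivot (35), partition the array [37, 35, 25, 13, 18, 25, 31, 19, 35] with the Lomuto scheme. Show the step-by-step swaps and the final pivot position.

Lomuto partition with pivot = 35:

Initial array: [37, 35, 25, 13, 18, 25, 31, 19, 35]

arr[0]=37 > 35: no swap
arr[1]=35 <= 35: swap with position 0, array becomes [35, 37, 25, 13, 18, 25, 31, 19, 35]
arr[2]=25 <= 35: swap with position 1, array becomes [35, 25, 37, 13, 18, 25, 31, 19, 35]
arr[3]=13 <= 35: swap with position 2, array becomes [35, 25, 13, 37, 18, 25, 31, 19, 35]
arr[4]=18 <= 35: swap with position 3, array becomes [35, 25, 13, 18, 37, 25, 31, 19, 35]
arr[5]=25 <= 35: swap with position 4, array becomes [35, 25, 13, 18, 25, 37, 31, 19, 35]
arr[6]=31 <= 35: swap with position 5, array becomes [35, 25, 13, 18, 25, 31, 37, 19, 35]
arr[7]=19 <= 35: swap with position 6, array becomes [35, 25, 13, 18, 25, 31, 19, 37, 35]

Place pivot at position 7: [35, 25, 13, 18, 25, 31, 19, 35, 37]
Pivot position: 7

After partitioning with pivot 35, the array becomes [35, 25, 13, 18, 25, 31, 19, 35, 37]. The pivot is placed at index 7. All elements to the left of the pivot are <= 35, and all elements to the right are > 35.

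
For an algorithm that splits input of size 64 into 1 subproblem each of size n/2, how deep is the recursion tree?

For divide and conquer with division factor 2:

Problem sizes at each level:
Level 0: 64
Level 1: 32
Level 2: 16
Level 3: 8
Level 4: 4
Level 5: 2
Level 6: 1

The root is level 0 and the size-1 base case is level 6 (the tree spans levels 0 through 6, i.e. 7 levels counting the root), so the depth is the number of divisions: log_2(64) = 6

The recursion tree depth is log_2(64) = 6. At each level, the problem size is divided by 2, so it takes 6 divisions to reduce to a base case of size 1. The algorithm makes 1 recursive call at each level.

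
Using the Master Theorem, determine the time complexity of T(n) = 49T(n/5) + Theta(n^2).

Master Theorem for T(n) = 49T(n/5) + O(n^2):

a = 49, b = 5, c = 2
log_b(a) = log_5(49) = 2.4181

Case 1: c = 2 < log_5(49) = 2.4181
T(n) = O(n^(log_5 49))

For T(n) = 49T(n/5) + O(n^2): log_5(49) = 2.4181. This is Case 1 of the Master Theorem (c < log_b(a), work dominated by leaves), giving O(n^(log_5 49)).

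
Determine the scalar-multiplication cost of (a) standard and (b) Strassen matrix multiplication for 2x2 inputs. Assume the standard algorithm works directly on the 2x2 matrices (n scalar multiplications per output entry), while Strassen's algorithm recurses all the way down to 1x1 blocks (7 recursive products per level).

Matrix multiplication for 2x2 matrices:

Standard algorithm: 2^3 = 8 multiplications
Strassen's algorithm: 7^(log2(2)) = 7^1 = 7 multiplications
Savings: 8 - 7 = 1 multiplications

Standard: 8 multiplications (2^3). Strassen: 7 multiplications (7^1). Strassen reduces 8 recursive multiplications to 7 at each level.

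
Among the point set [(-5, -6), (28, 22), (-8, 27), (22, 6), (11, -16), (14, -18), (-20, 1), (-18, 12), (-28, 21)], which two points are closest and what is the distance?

Computing all pairwise distances among 9 points:

d((-5, -6), (28, 22)) = 43.2782
d((-5, -6), (-8, 27)) = 33.1361
d((-5, -6), (22, 6)) = 29.5466
d((-5, -6), (11, -16)) = 18.868
d((-5, -6), (14, -18)) = 22.4722
d((-5, -6), (-20, 1)) = 16.5529
d((-5, -6), (-18, 12)) = 22.2036
d((-5, -6), (-28, 21)) = 35.4683
d((28, 22), (-8, 27)) = 36.3456
d((28, 22), (22, 6)) = 17.088
d((28, 22), (11, -16)) = 41.6293
d((28, 22), (14, -18)) = 42.3792
d((28, 22), (-20, 1)) = 52.3927
d((28, 22), (-18, 12)) = 47.0744
d((28, 22), (-28, 21)) = 56.0089
d((-8, 27), (22, 6)) = 36.6197
d((-8, 27), (11, -16)) = 47.0106
d((-8, 27), (14, -18)) = 50.0899
d((-8, 27), (-20, 1)) = 28.6356
d((-8, 27), (-18, 12)) = 18.0278
d((-8, 27), (-28, 21)) = 20.8806
d((22, 6), (11, -16)) = 24.5967
d((22, 6), (14, -18)) = 25.2982
d((22, 6), (-20, 1)) = 42.2966
d((22, 6), (-18, 12)) = 40.4475
d((22, 6), (-28, 21)) = 52.2015
d((11, -16), (14, -18)) = 3.6056 <-- minimum
d((11, -16), (-20, 1)) = 35.3553
d((11, -16), (-18, 12)) = 40.3113
d((11, -16), (-28, 21)) = 53.7587
d((14, -18), (-20, 1)) = 38.9487
d((14, -18), (-18, 12)) = 43.8634
d((14, -18), (-28, 21)) = 57.3149
d((-20, 1), (-18, 12)) = 11.1803
d((-20, 1), (-28, 21)) = 21.5407
d((-18, 12), (-28, 21)) = 13.4536

Closest pair: (11, -16) and (14, -18) with distance 3.6056

The closest pair is (11, -16) and (14, -18) with Euclidean distance 3.6056. For 9 points, brute-force pairwise comparison is shown above. For large n, the divide-and-conquer algorithm (sort by x, recurse on halves, check the dividing strip) achieves O(n log n).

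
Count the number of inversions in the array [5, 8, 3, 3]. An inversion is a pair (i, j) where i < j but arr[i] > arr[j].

Finding inversions in [5, 8, 3, 3]:

(0, 2): arr[0]=5 > arr[2]=3
(0, 3): arr[0]=5 > arr[3]=3
(1, 2): arr[1]=8 > arr[2]=3
(1, 3): arr[1]=8 > arr[3]=3

Total inversions: 4

The array has 4 inversion(s): (0,2), (0,3), (1,2), (1,3). Each pair (i,j) satisfies i < j and arr[i] > arr[j].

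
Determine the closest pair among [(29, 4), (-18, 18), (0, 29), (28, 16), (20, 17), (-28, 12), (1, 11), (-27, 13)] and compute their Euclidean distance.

Computing all pairwise distances among 8 points:

d((29, 4), (-18, 18)) = 49.0408
d((29, 4), (0, 29)) = 38.2884
d((29, 4), (28, 16)) = 12.0416
d((29, 4), (20, 17)) = 15.8114
d((29, 4), (-28, 12)) = 57.5587
d((29, 4), (1, 11)) = 28.8617
d((29, 4), (-27, 13)) = 56.7186
d((-18, 18), (0, 29)) = 21.095
d((-18, 18), (28, 16)) = 46.0435
d((-18, 18), (20, 17)) = 38.0132
d((-18, 18), (-28, 12)) = 11.6619
d((-18, 18), (1, 11)) = 20.2485
d((-18, 18), (-27, 13)) = 10.2956
d((0, 29), (28, 16)) = 30.8707
d((0, 29), (20, 17)) = 23.3238
d((0, 29), (-28, 12)) = 32.7567
d((0, 29), (1, 11)) = 18.0278
d((0, 29), (-27, 13)) = 31.3847
d((28, 16), (20, 17)) = 8.0623
d((28, 16), (-28, 12)) = 56.1427
d((28, 16), (1, 11)) = 27.4591
d((28, 16), (-27, 13)) = 55.0818
d((20, 17), (-28, 12)) = 48.2597
d((20, 17), (1, 11)) = 19.9249
d((20, 17), (-27, 13)) = 47.1699
d((-28, 12), (1, 11)) = 29.0172
d((-28, 12), (-27, 13)) = 1.4142 <-- minimum
d((1, 11), (-27, 13)) = 28.0713

Closest pair: (-28, 12) and (-27, 13) with distance 1.4142

The closest pair is (-28, 12) and (-27, 13) with Euclidean distance 1.4142. For 8 points, brute-force pairwise comparison is shown above. For large n, the divide-and-conquer algorithm (sort by x, recurse on halves, check the dividing strip) achieves O(n log n).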